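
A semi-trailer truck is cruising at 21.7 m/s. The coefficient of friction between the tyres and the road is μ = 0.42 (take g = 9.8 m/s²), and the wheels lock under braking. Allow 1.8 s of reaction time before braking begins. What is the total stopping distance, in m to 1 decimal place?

Total stopping distance ≈ 96.3 m

a = μg = 0.42 × 9.8 = 4.116 m/s².
Reaction distance = v·t_r = 21.7000 × 1.8 = 39.060 m.
Braking distance = v²/(2a) = 21.7000² / (2 × 4.116) = 470.890 / 8.232 = 57.202 m.
Total = 39.060 + 57.202 = 96.262 m.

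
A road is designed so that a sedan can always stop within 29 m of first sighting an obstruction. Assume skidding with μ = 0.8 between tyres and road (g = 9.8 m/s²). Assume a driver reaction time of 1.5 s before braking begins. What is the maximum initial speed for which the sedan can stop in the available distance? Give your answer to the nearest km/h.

Maximum speed ≈ 45 km/h

a = μg = 0.8 × 9.8 = 7.840 m/s².
Stopping distance: v·t_r + v²/(2a) = 29 with t_r = 1.5 s and a = 7.840 m/s².
So v² + 23.520 v − 454.72 = 0.
Positive root: v = −a·t_r + √((a·t_r)² + 2a·d) = −11.760 + √(138.298 + 454.72) = 12.5920 m/s.
12.5920 m/s × 3.6 = 45.331 km/h.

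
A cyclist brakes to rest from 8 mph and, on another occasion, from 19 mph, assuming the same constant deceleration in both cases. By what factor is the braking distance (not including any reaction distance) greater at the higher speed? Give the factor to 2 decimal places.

Braking distance d = v²/(2a), so with a fixed, d ∝ v².
Factor = (19/8)² = 2.3750² = 5.6406.

Factor ≈ 5.64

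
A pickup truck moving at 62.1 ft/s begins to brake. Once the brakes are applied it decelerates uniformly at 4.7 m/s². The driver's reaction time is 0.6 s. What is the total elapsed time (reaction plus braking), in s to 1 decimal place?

62.1 ft/s × 0.3048 = 18.9281 m/s.
Braking time = v/a = 18.9281 / 4.700 = 4.027 s.
Total = 0.6 + 4.027 = 4.627 s.

Total time ≈ 4.6 s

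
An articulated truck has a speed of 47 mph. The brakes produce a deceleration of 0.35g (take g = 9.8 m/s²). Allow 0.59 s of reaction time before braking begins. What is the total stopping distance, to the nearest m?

Total stopping distance ≈ 77 m

47 mph × 0.44704 = 21.0109 m/s.
a = 0.35 × 9.8 = 3.430 m/s².
Reaction distance = v·t_r = 21.0109 × 0.59 = 12.396 m.
Braking distance = v²/(2a) = 21.0109² / (2 × 3.430) = 441.458 / 6.860 = 64.352 m.
Total = 12.396 + 64.352 = 76.748 m.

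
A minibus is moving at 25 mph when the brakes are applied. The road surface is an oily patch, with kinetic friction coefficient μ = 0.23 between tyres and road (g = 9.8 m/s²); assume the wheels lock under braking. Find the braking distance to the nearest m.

25 mph × 0.44704 = 11.1760 m/s.
a = μg = 0.23 × 9.8 = 2.254 m/s².
Braking distance = v²/(2a) = 11.1760² / (2 × 2.254) = 124.903 / 4.508 = 27.707 m.

Braking distance ≈ 28 m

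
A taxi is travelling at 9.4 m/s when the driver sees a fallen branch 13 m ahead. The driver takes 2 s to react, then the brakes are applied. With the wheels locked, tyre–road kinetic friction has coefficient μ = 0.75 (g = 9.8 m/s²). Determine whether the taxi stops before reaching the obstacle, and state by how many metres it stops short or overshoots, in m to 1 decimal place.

a = μg = 0.75 × 9.8 = 7.350 m/s².
Reaction distance = 9.4000 × 2 = 18.800 m.
Braking distance = v²/(2a) = 88.360 / 14.700 = 6.011 m.
Total stopping distance = 18.800 + 6.011 = 24.811 m, vs 13 m available — it cannot stop in time and overshoots by 24.811 − 13 = 11.811 m.

No — it overshoots by 11.8 m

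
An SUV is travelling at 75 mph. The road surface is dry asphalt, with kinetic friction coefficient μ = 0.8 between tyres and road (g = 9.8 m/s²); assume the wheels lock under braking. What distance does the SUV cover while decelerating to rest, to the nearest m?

75 mph × 0.44704 = 33.5280 m/s.
a = μg = 0.8 × 9.8 = 7.840 m/s².
Braking distance = v²/(2a) = 33.5280² / (2 × 7.840) = 1124.127 / 15.680 = 71.692 m.

Braking distance ≈ 72 m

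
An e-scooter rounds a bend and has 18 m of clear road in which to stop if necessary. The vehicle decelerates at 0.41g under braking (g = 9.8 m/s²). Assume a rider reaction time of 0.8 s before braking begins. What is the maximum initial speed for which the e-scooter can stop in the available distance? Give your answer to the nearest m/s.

Maximum speed ≈ 9 m/s

a = 0.41 × 9.8 = 4.018 m/s².
Stopping distance: v·t_r + v²/(2a) = 18 with t_r = 0.8 s and a = 4.018 m/s².
So v² + 6.429 v − 144.65 = 0.
Positive root: v = −a·t_r + √((a·t_r)² + 2a·d) = −3.214 + √(10.330 + 144.65) = 9.2351 m/s.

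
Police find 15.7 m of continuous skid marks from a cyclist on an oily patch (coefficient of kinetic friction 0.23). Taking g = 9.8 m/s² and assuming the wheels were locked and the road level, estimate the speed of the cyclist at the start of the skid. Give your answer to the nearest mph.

Deceleration a = μg = 0.23 × 9.8 = 2.254 m/s².
v = √(2a·d) = √(2 × 2.254 × 15.7) = √70.776 = 8.4128 m/s.
= 8.4128 ÷ 0.44704 = 18.819 mph.

Initial speed ≈ 19 mph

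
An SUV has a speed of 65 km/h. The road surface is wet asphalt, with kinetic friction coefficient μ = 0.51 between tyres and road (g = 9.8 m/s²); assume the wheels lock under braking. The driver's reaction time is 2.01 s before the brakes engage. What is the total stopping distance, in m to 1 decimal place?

65 km/h ÷ 3.6 = 18.0556 m/s.
a = μg = 0.51 × 9.8 = 4.998 m/s².
Reaction distance = v·t_r = 18.0556 × 2.01 = 36.292 m.
Braking distance = v²/(2a) = 18.0556² / (2 × 4.998) = 326.005 / 9.996 = 32.614 m.
Total = 36.292 + 32.614 = 68.906 m.

Total stopping distance ≈ 68.9 m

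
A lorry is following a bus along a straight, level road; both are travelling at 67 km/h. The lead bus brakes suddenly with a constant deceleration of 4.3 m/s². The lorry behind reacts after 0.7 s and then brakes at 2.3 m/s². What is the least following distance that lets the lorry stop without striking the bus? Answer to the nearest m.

Minimum gap ≈ 48 m

67 km/h ÷ 3.6 = 18.6111 m/s.
Leader travels v²/(2a_L) = 346.373 / 8.600 = 40.276 m before stopping.
Follower covers v·t_r = 18.6111 × 0.7 = 13.028 m while reacting, then v²/(2a_F) = 346.373 / 4.600 = 75.298 m while braking, for a total of 13.028 + 75.298 = 88.326 m.
Since a_F ≤ a_L and the follower starts braking later, the follower is never slower than the leader, so the closest approach is when both have stopped.
Minimum gap = 88.326 − 40.276 = 48.050 m.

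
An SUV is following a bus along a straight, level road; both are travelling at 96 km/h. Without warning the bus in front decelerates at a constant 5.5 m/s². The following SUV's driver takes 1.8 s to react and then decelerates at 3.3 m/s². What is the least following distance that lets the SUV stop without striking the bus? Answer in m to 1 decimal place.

Minimum gap ≈ 91.1 m

96 km/h ÷ 3.6 = 26.6667 m/s.
Leader travels v²/(2a_L) = 711.113 / 11.000 = 64.647 m before stopping.
Follower covers v·t_r = 26.6667 × 1.8 = 48.000 m while reacting, then v²/(2a_F) = 711.113 / 6.600 = 107.744 m while braking, for a total of 48.000 + 107.744 = 155.744 m.
Since a_F ≤ a_L and the follower starts braking later, the follower is never slower than the leader, so the closest approach is when both have stopped.
Minimum gap = 155.744 − 64.647 = 91.097 m.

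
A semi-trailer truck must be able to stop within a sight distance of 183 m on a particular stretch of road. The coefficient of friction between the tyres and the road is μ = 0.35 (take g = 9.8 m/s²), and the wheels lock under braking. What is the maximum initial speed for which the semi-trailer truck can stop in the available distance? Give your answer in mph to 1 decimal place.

Maximum speed ≈ 79.3 mph

a = μg = 0.35 × 9.8 = 3.430 m/s².
v²/(2a) = d ⇒ v = √(2 × 3.430 × 183) = √1255.38 = 35.4313 m/s.
35.4313 m/s ÷ 0.44704 = 79.258 mph.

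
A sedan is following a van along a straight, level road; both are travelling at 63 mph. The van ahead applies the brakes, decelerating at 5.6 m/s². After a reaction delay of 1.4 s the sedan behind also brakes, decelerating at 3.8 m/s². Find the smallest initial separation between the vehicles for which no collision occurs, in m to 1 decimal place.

63 mph × 0.44704 = 28.1635 m/s.
Leader travels v²/(2a_L) = 793.183 / 11.200 = 70.820 m before stopping.
Follower covers v·t_r = 28.1635 × 1.4 = 39.429 m while reacting, then v²/(2a_F) = 793.183 / 7.600 = 104.366 m while braking, for a total of 39.429 + 104.366 = 143.795 m.
Since a_F ≤ a_L and the follower starts braking later, the follower is never slower than the leader, so the closest approach is when both have stopped.
Minimum gap = 143.795 − 70.820 = 72.975 m.

Minimum gap ≈ 73.0 m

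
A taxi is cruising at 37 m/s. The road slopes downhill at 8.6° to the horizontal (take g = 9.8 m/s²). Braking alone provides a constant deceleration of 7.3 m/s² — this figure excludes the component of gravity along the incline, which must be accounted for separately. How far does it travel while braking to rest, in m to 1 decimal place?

Braking distance ≈ 117.3 m

Gravity along the downhill slope reduces the braking deceleration: a_eff = 7.300 − 9.8·sin 8.6° = 7.300 − 1.465 = 5.835 m/s².
Braking distance = v²/(2a) = 37.0000² / (2 × 5.835) = 1369.000 / 11.670 = 117.309 m.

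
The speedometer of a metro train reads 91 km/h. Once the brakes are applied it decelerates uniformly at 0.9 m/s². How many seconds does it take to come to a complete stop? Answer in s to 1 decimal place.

91 km/h ÷ 3.6 = 25.2778 m/s.
Braking time = v/a = 25.2778 / 0.900 = 28.086 s.

Braking time ≈ 28.1 s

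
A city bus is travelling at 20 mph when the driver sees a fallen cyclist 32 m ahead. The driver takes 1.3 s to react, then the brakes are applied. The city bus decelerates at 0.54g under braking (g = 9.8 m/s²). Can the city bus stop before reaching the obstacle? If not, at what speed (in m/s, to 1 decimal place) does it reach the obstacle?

Yes — it stops about 12.8 m short of the obstacle, so it never reaches it

20 mph × 0.44704 = 8.9408 m/s.
a = 0.54 × 9.8 = 5.292 m/s².
Reaction distance = 8.9408 × 1.3 = 11.623 m.
Braking distance = v²/(2a) = 79.938 / 10.584 = 7.553 m.
Total stopping distance = 11.623 + 7.553 = 19.176 m, vs 32 m available — it stops with 32 − 19.176 = 12.824 m to spare.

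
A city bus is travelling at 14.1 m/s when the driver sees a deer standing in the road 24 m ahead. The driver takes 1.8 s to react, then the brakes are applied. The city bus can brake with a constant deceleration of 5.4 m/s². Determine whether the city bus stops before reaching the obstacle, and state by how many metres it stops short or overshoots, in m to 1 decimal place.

No — it overshoots by 19.8 m

Reaction distance = 14.1000 × 1.8 = 25.380 m.
Braking distance = v²/(2a) = 198.810 / 10.800 = 18.408 m.
Total stopping distance = 25.380 + 18.408 = 43.788 m, vs 24 m available — it cannot stop in time and overshoots by 43.788 − 24 = 19.788 m.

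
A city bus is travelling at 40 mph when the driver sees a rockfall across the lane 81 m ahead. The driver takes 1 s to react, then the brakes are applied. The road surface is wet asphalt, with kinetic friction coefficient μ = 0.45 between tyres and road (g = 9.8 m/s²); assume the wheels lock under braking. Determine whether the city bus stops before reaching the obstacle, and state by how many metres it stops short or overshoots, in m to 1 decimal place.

Yes — it stops 26.9 m short of the obstacle

40 mph × 0.44704 = 17.8816 m/s.
a = μg = 0.45 × 9.8 = 4.410 m/s².
Reaction distance = 17.8816 × 1 = 17.882 m.
Braking distance = v²/(2a) = 319.752 / 8.820 = 36.253 m.
Total stopping distance = 17.882 + 36.253 = 54.135 m, vs 81 m available — it stops with 81 − 54.135 = 26.865 m to spare.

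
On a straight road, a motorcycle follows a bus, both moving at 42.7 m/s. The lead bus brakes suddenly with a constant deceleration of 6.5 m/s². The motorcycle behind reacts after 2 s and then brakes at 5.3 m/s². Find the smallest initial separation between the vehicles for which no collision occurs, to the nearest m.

Leader travels v²/(2a_L) = 1823.290 / 13.000 = 140.253 m before stopping.
Follower covers v·t_r = 42.7000 × 2 = 85.400 m while reacting, then v²/(2a_F) = 1823.290 / 10.600 = 172.008 m while braking, for a total of 85.400 + 172.008 = 257.408 m.
Since a_F ≤ a_L and the follower starts braking later, the follower is never slower than the leader, so the closest approach is when both have stopped.
Minimum gap = 257.408 − 140.253 = 117.155 m.

Minimum gap ≈ 117 m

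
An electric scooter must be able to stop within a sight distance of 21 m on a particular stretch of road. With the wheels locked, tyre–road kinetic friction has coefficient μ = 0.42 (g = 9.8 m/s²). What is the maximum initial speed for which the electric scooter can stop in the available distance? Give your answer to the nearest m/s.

Maximum speed ≈ 13 m/s

a = μg = 0.42 × 9.8 = 4.116 m/s².
v²/(2a) = d ⇒ v = √(2 × 4.116 × 21) = √172.87 = 13.1480 m/s.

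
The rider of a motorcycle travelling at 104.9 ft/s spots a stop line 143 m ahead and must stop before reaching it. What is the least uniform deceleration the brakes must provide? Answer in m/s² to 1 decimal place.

104.9 ft/s × 0.3048 = 31.9735 m/s.
v² = 2a·d ⇒ a = v²/(2d) = 31.9735² / (2 × 143.000) = 1022.305 / 286.000 = 3.5745 m/s².

Required deceleration ≈ 3.6 m/s²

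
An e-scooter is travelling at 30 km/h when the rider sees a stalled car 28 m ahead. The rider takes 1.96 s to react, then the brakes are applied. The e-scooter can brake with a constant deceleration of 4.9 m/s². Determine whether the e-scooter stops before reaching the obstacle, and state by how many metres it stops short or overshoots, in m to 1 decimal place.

30 km/h ÷ 3.6 = 8.3333 m/s.
Reaction distance = 8.3333 × 1.96 = 16.333 m.
Braking distance = v²/(2a) = 69.444 / 9.800 = 7.086 m.
Total stopping distance = 16.333 + 7.086 = 23.419 m, vs 28 m available — it stops with 28 − 23.419 = 4.581 m to spare.

Yes — it stops 4.6 m short of the obstacle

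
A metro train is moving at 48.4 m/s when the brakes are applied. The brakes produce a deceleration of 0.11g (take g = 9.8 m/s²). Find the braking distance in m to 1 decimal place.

a = 0.11 × 9.8 = 1.078 m/s².
Braking distance = v²/(2a) = 48.4000² / (2 × 1.078) = 2342.560 / 2.156 = 1086.531 m.

Braking distance ≈ 1086.5 m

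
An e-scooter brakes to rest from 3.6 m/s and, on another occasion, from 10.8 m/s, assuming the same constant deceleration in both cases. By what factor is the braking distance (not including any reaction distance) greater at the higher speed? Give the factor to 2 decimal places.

Factor ≈ 9.00

Braking distance d = v²/(2a), so with a fixed, d ∝ v².
Factor = (10.8/3.6)² = 3.0000² = 9.0000.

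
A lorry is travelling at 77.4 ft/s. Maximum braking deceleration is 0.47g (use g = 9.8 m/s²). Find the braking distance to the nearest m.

77.4 ft/s × 0.3048 = 23.5915 m/s.
a = 0.47 × 9.8 = 4.606 m/s².
Braking distance = v²/(2a) = 23.5915² / (2 × 4.606) = 556.559 / 9.212 = 60.417 m.

Braking distance ≈ 60 m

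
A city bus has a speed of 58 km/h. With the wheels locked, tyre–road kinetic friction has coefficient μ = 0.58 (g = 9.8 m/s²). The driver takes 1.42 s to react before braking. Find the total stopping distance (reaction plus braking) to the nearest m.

Total stopping distance ≈ 46 m

58 km/h ÷ 3.6 = 16.1111 m/s.
a = μg = 0.58 × 9.8 = 5.684 m/s².
Reaction distance = v·t_r = 16.1111 × 1.42 = 22.878 m.
Braking distance = v²/(2a) = 16.1111² / (2 × 5.684) = 259.568 / 11.368 = 22.833 m.
Total = 22.878 + 22.833 = 45.711 m.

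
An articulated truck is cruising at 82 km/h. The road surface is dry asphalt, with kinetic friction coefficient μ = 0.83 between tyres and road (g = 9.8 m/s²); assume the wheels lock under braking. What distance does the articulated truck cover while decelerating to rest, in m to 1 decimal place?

82 km/h ÷ 3.6 = 22.7778 m/s.
a = μg = 0.83 × 9.8 = 8.134 m/s².
Braking distance = v²/(2a) = 22.7778² / (2 × 8.134) = 518.828 / 16.268 = 31.893 m.

Braking distance ≈ 31.9 m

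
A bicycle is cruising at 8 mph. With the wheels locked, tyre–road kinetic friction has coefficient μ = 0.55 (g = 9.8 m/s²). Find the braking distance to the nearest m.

8 mph × 0.44704 = 3.5763 m/s.
a = μg = 0.55 × 9.8 = 5.390 m/s².
Braking distance = v²/(2a) = 3.5763² / (2 × 5.390) = 12.790 / 10.780 = 1.186 m.

Braking distance ≈ 1 m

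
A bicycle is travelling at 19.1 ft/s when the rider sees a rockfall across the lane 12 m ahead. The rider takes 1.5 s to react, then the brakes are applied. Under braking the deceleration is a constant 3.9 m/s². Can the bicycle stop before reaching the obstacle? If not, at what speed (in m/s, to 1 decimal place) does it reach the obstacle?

19.1 ft/s × 0.3048 = 5.8217 m/s.
Reaction distance = 5.8217 × 1.5 = 8.733 m.
Braking distance needed to stop: v²/(2a) = 33.892 / 7.800 = 4.345 m, so total needed = 8.733 + 4.345 = 13.078 m > 12 m — it cannot stop.
Distance remaining when braking begins: 12 − 8.733 = 3.267 m.
v² = v₀² − 2a·d = 33.892 − 2 × 3.900 × 3.267 = 8.409 m²/s².
v = √8.409 = 2.900 m/s.

No — it strikes the obstacle at 2.9 m/s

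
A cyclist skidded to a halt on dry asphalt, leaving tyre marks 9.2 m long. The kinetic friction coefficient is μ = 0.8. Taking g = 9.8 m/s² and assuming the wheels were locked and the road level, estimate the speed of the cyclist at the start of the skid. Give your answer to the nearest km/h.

Deceleration a = μg = 0.8 × 9.8 = 7.840 m/s².
v = √(2a·d) = √(2 × 7.840 × 9.2) = √144.256 = 12.0107 m/s.
= 12.0107 × 3.6 = 43.239 km/h.

Initial speed ≈ 43 km/h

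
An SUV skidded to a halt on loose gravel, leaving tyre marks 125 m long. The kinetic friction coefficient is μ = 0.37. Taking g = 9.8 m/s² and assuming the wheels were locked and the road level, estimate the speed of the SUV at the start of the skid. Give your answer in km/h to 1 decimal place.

Deceleration a = μg = 0.37 × 9.8 = 3.626 m/s².
v = √(2a·d) = √(2 × 3.626 × 125) = √906.500 = 30.1081 m/s.
= 30.1081 × 3.6 = 108.389 km/h.

Initial speed ≈ 108.4 km/h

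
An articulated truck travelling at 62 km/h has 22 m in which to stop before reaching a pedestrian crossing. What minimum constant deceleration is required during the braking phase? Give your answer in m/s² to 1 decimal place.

Required deceleration ≈ 6.7 m/s²

62 km/h ÷ 3.6 = 17.2222 m/s.
v² = 2a·d ⇒ a = v²/(2d) = 17.2222² / (2 × 22.000) = 296.604 / 44.000 = 6.7410 m/s².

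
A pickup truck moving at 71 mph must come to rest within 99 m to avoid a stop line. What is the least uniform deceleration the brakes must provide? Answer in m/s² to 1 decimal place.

Required deceleration ≈ 5.1 m/s²

71 mph × 0.44704 = 31.7398 m/s.
v² = 2a·d ⇒ a = v²/(2d) = 31.7398² / (2 × 99.000) = 1007.415 / 198.000 = 5.0880 m/s².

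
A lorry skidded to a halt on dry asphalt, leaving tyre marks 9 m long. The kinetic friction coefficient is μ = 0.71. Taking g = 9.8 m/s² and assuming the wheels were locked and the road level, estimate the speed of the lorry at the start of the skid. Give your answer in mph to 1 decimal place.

Deceleration a = μg = 0.71 × 9.8 = 6.958 m/s².
v = √(2a·d) = √(2 × 6.958 × 9) = √125.244 = 11.1912 m/s.
= 11.1912 ÷ 0.44704 = 25.034 mph.

Initial speed ≈ 25.0 mph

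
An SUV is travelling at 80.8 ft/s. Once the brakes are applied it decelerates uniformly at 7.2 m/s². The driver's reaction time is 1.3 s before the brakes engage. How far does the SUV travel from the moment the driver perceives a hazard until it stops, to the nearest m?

Total stopping distance ≈ 74 m

80.8 ft/s × 0.3048 = 24.6278 m/s.
Reaction distance = v·t_r = 24.6278 × 1.3 = 32.016 m.
Braking distance = v²/(2a) = 24.6278² / (2 × 7.200) = 606.529 / 14.400 = 42.120 m.
Total = 32.016 + 42.120 = 74.136 m.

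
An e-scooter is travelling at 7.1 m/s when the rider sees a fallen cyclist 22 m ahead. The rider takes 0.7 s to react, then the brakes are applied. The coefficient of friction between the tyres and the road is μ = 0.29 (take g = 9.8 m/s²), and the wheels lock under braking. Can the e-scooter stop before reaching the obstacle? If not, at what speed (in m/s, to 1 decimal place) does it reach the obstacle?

Yes — it stops about 8.2 m short of the obstacle, so it never reaches it

a = μg = 0.29 × 9.8 = 2.842 m/s².
Reaction distance = 7.1000 × 0.7 = 4.970 m.
Braking distance = v²/(2a) = 50.410 / 5.684 = 8.869 m.
Total stopping distance = 4.970 + 8.869 = 13.839 m, vs 22 m available — it stops with 22 − 13.839 = 8.161 m to spare.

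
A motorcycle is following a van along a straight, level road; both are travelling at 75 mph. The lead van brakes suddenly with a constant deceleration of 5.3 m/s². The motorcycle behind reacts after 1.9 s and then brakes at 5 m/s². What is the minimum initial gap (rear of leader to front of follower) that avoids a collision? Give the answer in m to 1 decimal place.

Minimum gap ≈ 70.1 m

75 mph × 0.44704 = 33.5280 m/s.
Leader travels v²/(2a_L) = 1124.127 / 10.600 = 106.050 m before stopping.
Follower covers v·t_r = 33.5280 × 1.9 = 63.703 m while reacting, then v²/(2a_F) = 1124.127 / 10.000 = 112.413 m while braking, for a total of 63.703 + 112.413 = 176.116 m.
Since a_F ≤ a_L and the follower starts braking later, the follower is never slower than the leader, so the closest approach is when both have stopped.
Minimum gap = 176.116 − 106.050 = 70.066 m.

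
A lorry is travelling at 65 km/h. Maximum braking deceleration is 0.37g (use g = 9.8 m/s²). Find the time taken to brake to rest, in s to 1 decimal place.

Braking time ≈ 5.0 s

65 km/h ÷ 3.6 = 18.0556 m/s.
a = 0.37 × 9.8 = 3.626 m/s².
Braking time = v/a = 18.0556 / 3.626 = 4.979 s.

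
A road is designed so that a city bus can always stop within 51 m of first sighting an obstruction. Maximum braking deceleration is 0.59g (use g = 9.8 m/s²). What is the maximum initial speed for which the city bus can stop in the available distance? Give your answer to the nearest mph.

Maximum speed ≈ 54 mph

a = 0.59 × 9.8 = 5.782 m/s².
v²/(2a) = d ⇒ v = √(2 × 5.782 × 51) = √589.76 = 24.2850 m/s.
24.2850 m/s ÷ 0.44704 = 54.324 mph.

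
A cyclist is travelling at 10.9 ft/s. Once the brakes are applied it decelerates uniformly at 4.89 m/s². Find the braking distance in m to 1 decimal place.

Braking distance ≈ 1.1 m

10.9 ft/s × 0.3048 = 3.3223 m/s.
Braking distance = v²/(2a) = 3.3223² / (2 × 4.890) = 11.038 / 9.780 = 1.129 m.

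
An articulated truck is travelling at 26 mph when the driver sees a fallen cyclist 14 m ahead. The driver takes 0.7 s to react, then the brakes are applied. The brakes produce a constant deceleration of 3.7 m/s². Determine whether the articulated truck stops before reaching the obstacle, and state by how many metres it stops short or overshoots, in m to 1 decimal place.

No — it overshoots by 12.4 m

26 mph × 0.44704 = 11.6230 m/s.
Reaction distance = 11.6230 × 0.7 = 8.136 m.
Braking distance = v²/(2a) = 135.094 / 7.400 = 18.256 m.
Total stopping distance = 8.136 + 18.256 = 26.392 m, vs 14 m available — it cannot stop in time and overshoots by 26.392 − 14 = 12.392 m.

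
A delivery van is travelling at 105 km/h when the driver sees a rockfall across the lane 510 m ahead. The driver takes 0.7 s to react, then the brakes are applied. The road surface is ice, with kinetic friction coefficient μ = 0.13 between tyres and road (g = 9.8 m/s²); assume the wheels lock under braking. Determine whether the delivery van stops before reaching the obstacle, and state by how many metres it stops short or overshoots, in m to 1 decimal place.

Yes — it stops 155.7 m short of the obstacle

105 km/h ÷ 3.6 = 29.1667 m/s.
a = μg = 0.13 × 9.8 = 1.274 m/s².
Reaction distance = 29.1667 × 0.7 = 20.417 m.
Braking distance = v²/(2a) = 850.696 / 2.548 = 333.868 m.
Total stopping distance = 20.417 + 333.868 = 354.285 m, vs 510 m available — it stops with 510 − 354.285 = 155.715 m to spare.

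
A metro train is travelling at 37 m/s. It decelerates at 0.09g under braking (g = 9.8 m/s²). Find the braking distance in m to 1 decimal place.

a = 0.09 × 9.8 = 0.882 m/s².
Braking distance = v²/(2a) = 37.0000² / (2 × 0.882) = 1369.000 / 1.764 = 776.077 m.

Braking distance ≈ 776.1 m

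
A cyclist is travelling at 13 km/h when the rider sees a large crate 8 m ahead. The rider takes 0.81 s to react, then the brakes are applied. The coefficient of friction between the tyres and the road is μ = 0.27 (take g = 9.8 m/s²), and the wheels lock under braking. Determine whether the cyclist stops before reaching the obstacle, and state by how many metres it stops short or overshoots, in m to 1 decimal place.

13 km/h ÷ 3.6 = 3.6111 m/s.
a = μg = 0.27 × 9.8 = 2.646 m/s².
Reaction distance = 3.6111 × 0.81 = 2.925 m.
Braking distance = v²/(2a) = 13.040 / 5.292 = 2.464 m.
Total stopping distance = 2.925 + 2.464 = 5.389 m, vs 8 m available — it stops with 8 − 5.389 = 2.611 m to spare.

Yes — it stops 2.6 m short of the obstacle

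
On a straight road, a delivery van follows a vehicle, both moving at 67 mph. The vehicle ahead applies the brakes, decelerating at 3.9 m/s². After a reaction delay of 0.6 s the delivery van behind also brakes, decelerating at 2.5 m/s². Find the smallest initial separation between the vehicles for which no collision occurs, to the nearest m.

67 mph × 0.44704 = 29.9517 m/s.
Leader travels v²/(2a_L) = 897.104 / 7.800 = 115.013 m before stopping.
Follower covers v·t_r = 29.9517 × 0.6 = 17.971 m while reacting, then v²/(2a_F) = 897.104 / 5.000 = 179.421 m while braking, for a total of 17.971 + 179.421 = 197.392 m.
Since a_F ≤ a_L and the follower starts braking later, the follower is never slower than the leader, so the closest approach is when both have stopped.
Minimum gap = 197.392 − 115.013 = 82.379 m.

Minimum gap ≈ 82 m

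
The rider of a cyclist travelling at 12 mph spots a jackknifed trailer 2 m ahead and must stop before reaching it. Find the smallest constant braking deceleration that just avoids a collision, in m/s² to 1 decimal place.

Required deceleration ≈ 7.2 m/s²

12 mph × 0.44704 = 5.3645 m/s.
v² = 2a·d ⇒ a = v²/(2d) = 5.3645² / (2 × 2.000) = 28.778 / 4.000 = 7.1945 m/s².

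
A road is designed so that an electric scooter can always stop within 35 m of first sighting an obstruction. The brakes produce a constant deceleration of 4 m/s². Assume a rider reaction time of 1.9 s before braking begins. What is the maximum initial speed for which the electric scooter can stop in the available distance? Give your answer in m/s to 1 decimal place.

Maximum speed ≈ 10.8 m/s

Stopping distance: v·t_r + v²/(2a) = 35 with t_r = 1.9 s and a = 4.000 m/s².
So v² + 15.200 v − 280.00 = 0.
Positive root: v = −a·t_r + √((a·t_r)² + 2a·d) = −7.600 + √(57.760 + 280.00) = 10.7782 m/s.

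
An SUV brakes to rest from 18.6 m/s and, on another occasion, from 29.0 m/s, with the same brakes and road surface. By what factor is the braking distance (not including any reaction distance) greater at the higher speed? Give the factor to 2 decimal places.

Factor ≈ 2.43

Braking distance d = v²/(2a), so with a fixed, d ∝ v².
Factor = (29.0/18.6)² = 1.5591² = 2.4308.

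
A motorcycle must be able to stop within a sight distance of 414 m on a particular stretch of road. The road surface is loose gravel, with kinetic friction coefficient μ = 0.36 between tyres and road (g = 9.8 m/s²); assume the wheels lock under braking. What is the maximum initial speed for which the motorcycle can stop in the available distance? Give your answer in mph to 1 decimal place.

Maximum speed ≈ 120.9 mph

a = μg = 0.36 × 9.8 = 3.528 m/s².
v²/(2a) = d ⇒ v = √(2 × 3.528 × 414) = √2921.18 = 54.0479 m/s.
54.0479 m/s ÷ 0.44704 = 120.902 mph.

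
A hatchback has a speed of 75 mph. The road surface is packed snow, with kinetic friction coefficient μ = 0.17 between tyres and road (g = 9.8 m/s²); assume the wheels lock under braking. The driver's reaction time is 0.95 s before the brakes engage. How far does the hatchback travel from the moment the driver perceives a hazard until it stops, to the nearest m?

75 mph × 0.44704 = 33.5280 m/s.
a = μg = 0.17 × 9.8 = 1.666 m/s².
Reaction distance = v·t_r = 33.5280 × 0.95 = 31.852 m.
Braking distance = v²/(2a) = 33.5280² / (2 × 1.666) = 1124.127 / 3.332 = 337.373 m.
Total = 31.852 + 337.373 = 369.225 m.

Total stopping distance ≈ 369 m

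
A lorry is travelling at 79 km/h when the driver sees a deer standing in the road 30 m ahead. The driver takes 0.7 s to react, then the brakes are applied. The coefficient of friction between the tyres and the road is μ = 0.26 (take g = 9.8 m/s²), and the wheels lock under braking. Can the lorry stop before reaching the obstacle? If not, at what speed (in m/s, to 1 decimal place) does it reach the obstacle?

79 km/h ÷ 3.6 = 21.9444 m/s.
a = μg = 0.26 × 9.8 = 2.548 m/s².
Reaction distance = 21.9444 × 0.7 = 15.361 m.
Braking distance needed to stop: v²/(2a) = 481.557 / 5.096 = 94.497 m, so total needed = 15.361 + 94.497 = 109.858 m > 30 m — it cannot stop.
Distance remaining when braking begins: 30 − 15.361 = 14.639 m.
v² = v₀² − 2a·d = 481.557 − 2 × 2.548 × 14.639 = 406.957 m²/s².
v = √406.957 = 20.173 m/s.

No — it strikes the obstacle at 20.2 m/s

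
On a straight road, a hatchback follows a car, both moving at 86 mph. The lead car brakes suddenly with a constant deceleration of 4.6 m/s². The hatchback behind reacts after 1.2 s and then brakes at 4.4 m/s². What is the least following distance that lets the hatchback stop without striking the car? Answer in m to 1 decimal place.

Minimum gap ≈ 53.4 m

86 mph × 0.44704 = 38.4454 m/s.
Leader travels v²/(2a_L) = 1478.049 / 9.200 = 160.657 m before stopping.
Follower covers v·t_r = 38.4454 × 1.2 = 46.134 m while reacting, then v²/(2a_F) = 1478.049 / 8.800 = 167.960 m while braking, for a total of 46.134 + 167.960 = 214.094 m.
Since a_F ≤ a_L and the follower starts braking later, the follower is never slower than the leader, so the closest approach is when both have stopped.
Minimum gap = 214.094 − 160.657 = 53.437 m.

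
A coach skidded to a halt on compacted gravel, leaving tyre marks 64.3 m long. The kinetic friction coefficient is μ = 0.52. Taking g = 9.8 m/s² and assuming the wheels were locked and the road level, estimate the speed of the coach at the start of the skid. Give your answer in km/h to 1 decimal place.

Initial speed ≈ 92.2 km/h

Deceleration a = μg = 0.52 × 9.8 = 5.096 m/s².
v = √(2a·d) = √(2 × 5.096 × 64.3) = √655.346 = 25.5997 m/s.
= 25.5997 × 3.6 = 92.159 km/h.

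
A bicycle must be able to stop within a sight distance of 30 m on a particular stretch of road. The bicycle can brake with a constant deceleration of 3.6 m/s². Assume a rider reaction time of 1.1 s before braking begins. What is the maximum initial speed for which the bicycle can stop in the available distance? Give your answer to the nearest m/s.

Stopping distance: v·t_r + v²/(2a) = 30 with t_r = 1.1 s and a = 3.600 m/s².
So v² + 7.920 v − 216.00 = 0.
Positive root: v = −a·t_r + √((a·t_r)² + 2a·d) = −3.960 + √(15.682 + 216.00) = 11.2611 m/s.

Maximum speed ≈ 11 m/s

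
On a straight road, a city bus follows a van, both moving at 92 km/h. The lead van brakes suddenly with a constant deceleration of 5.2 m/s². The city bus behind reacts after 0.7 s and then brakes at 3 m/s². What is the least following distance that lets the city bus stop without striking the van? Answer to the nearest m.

92 km/h ÷ 3.6 = 25.5556 m/s.
Leader travels v²/(2a_L) = 653.089 / 10.400 = 62.797 m before stopping.
Follower covers v·t_r = 25.5556 × 0.7 = 17.889 m while reacting, then v²/(2a_F) = 653.089 / 6.000 = 108.848 m while braking, for a total of 17.889 + 108.848 = 126.737 m.
Since a_F ≤ a_L and the follower starts braking later, the follower is never slower than the leader, so the closest approach is when both have stopped.
Minimum gap = 126.737 − 62.797 = 63.940 m.

Minimum gap ≈ 64 m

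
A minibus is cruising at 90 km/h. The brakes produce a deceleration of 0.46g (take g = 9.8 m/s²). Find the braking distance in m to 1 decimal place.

Braking distance ≈ 69.3 m

90 km/h ÷ 3.6 = 25.0000 m/s.
a = 0.46 × 9.8 = 4.508 m/s².
Braking distance = v²/(2a) = 25.0000² / (2 × 4.508) = 625.000 / 9.016 = 69.321 m.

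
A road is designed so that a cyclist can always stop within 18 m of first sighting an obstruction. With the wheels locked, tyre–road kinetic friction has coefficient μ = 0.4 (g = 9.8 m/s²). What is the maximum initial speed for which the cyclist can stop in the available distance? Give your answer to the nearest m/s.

Maximum speed ≈ 12 m/s

a = μg = 0.4 × 9.8 = 3.920 m/s².
v²/(2a) = d ⇒ v = √(2 × 3.920 × 18) = √141.12 = 11.8794 m/s.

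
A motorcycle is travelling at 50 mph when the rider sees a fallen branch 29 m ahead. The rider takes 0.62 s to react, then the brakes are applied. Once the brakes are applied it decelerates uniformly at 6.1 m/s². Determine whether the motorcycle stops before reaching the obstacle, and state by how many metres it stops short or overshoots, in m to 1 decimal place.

50 mph × 0.44704 = 22.3520 m/s.
Reaction distance = 22.3520 × 0.62 = 13.858 m.
Braking distance = v²/(2a) = 499.612 / 12.200 = 40.952 m.
Total stopping distance = 13.858 + 40.952 = 54.810 m, vs 29 m available — it cannot stop in time and overshoots by 54.810 − 29 = 25.810 m.

No — it overshoots by 25.8 m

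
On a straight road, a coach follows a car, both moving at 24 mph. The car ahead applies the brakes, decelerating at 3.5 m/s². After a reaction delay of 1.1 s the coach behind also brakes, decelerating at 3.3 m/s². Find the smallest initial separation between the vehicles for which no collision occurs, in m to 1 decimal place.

Minimum gap ≈ 12.8 m

24 mph × 0.44704 = 10.7290 m/s.
Leader travels v²/(2a_L) = 115.111 / 7.000 = 16.444 m before stopping.
Follower covers v·t_r = 10.7290 × 1.1 = 11.802 m while reacting, then v²/(2a_F) = 115.111 / 6.600 = 17.441 m while braking, for a total of 11.802 + 17.441 = 29.243 m.
Since a_F ≤ a_L and the follower starts braking later, the follower is never slower than the leader, so the closest approach is when both have stopped.
Minimum gap = 29.243 − 16.444 = 12.799 m.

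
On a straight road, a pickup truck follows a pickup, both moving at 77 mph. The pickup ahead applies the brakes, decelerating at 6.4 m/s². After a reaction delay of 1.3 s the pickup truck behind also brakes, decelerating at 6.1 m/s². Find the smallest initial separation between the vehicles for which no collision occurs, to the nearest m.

Minimum gap ≈ 49 m

77 mph × 0.44704 = 34.4221 m/s.
Leader travels v²/(2a_L) = 1184.881 / 12.800 = 92.569 m before stopping.
Follower covers v·t_r = 34.4221 × 1.3 = 44.749 m while reacting, then v²/(2a_F) = 1184.881 / 12.200 = 97.121 m while braking, for a total of 44.749 + 97.121 = 141.870 m.
Since a_F ≤ a_L and the follower starts braking later, the follower is never slower than the leader, so the closest approach is when both have stopped.
Minimum gap = 141.870 − 92.569 = 49.301 m.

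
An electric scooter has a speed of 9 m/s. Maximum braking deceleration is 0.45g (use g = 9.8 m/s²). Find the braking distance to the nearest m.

a = 0.45 × 9.8 = 4.410 m/s².
Braking distance = v²/(2a) = 9.0000² / (2 × 4.410) = 81.000 / 8.820 = 9.184 m.

Braking distance ≈ 9 m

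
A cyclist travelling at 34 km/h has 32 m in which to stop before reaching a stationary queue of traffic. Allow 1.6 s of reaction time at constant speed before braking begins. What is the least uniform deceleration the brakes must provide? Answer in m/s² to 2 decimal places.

34 km/h ÷ 3.6 = 9.4444 m/s.
Distance covered during reaction = 9.4444 × 1.6 = 15.111 m.
Distance available for braking: 32 − 15.111 = 16.889 m.
v² = 2a·d ⇒ a = v²/(2d) = 9.4444² / (2 × 16.889) = 89.197 / 33.778 = 2.6407 m/s².

Required deceleration ≈ 2.64 m/s²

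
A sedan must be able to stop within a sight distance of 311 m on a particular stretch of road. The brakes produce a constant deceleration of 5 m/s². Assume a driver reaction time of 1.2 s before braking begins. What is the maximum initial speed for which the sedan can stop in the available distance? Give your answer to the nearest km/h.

Maximum speed ≈ 180 km/h

Stopping distance: v·t_r + v²/(2a) = 311 with t_r = 1.2 s and a = 5.000 m/s².
So v² + 12.000 v − 3110.00 = 0.
Positive root: v = −a·t_r + √((a·t_r)² + 2a·d) = −6.000 + √(36.000 + 3110.00) = 50.0892 m/s.
50.0892 m/s × 3.6 = 180.321 km/h.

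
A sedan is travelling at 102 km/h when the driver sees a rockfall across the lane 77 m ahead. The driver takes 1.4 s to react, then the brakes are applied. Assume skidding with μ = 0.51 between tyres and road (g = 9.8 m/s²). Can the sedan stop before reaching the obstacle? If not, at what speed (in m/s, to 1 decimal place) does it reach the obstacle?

102 km/h ÷ 3.6 = 28.3333 m/s.
a = μg = 0.51 × 9.8 = 4.998 m/s².
Reaction distance = 28.3333 × 1.4 = 39.667 m.
Braking distance needed to stop: v²/(2a) = 802.776 / 9.996 = 80.310 m, so total needed = 39.667 + 80.310 = 119.977 m > 77 m — it cannot stop.
Distance remaining when braking begins: 77 − 39.667 = 37.333 m.
v² = v₀² − 2a·d = 802.776 − 2 × 4.998 × 37.333 = 429.595 m²/s².
v = √429.595 = 20.727 m/s.

No — it strikes the obstacle at 20.7 m/s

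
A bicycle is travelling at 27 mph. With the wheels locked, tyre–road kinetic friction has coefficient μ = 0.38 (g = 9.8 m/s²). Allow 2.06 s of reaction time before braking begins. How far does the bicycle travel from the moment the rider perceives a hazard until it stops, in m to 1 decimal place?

Total stopping distance ≈ 44.4 m

27 mph × 0.44704 = 12.0701 m/s.
a = μg = 0.38 × 9.8 = 3.724 m/s².
Reaction distance = v·t_r = 12.0701 × 2.06 = 24.864 m.
Braking distance = v²/(2a) = 12.0701² / (2 × 3.724) = 145.687 / 7.448 = 19.561 m.
Total = 24.864 + 19.561 = 44.425 m.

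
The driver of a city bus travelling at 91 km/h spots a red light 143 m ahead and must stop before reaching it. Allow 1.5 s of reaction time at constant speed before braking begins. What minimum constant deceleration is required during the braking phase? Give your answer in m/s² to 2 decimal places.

91 km/h ÷ 3.6 = 25.2778 m/s.
Distance covered during reaction = 25.2778 × 1.5 = 37.917 m.
Distance available for braking: 143 − 37.917 = 105.083 m.
v² = 2a·d ⇒ a = v²/(2d) = 25.2778² / (2 × 105.083) = 638.967 / 210.166 = 3.0403 m/s².

Required deceleration ≈ 3.04 m/s²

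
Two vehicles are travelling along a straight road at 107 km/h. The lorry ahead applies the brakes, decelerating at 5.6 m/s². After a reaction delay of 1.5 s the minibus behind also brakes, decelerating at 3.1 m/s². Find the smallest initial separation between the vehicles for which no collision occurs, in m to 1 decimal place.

Minimum gap ≈ 108.2 m

107 km/h ÷ 3.6 = 29.7222 m/s.
Leader travels v²/(2a_L) = 883.409 / 11.200 = 78.876 m before stopping.
Follower covers v·t_r = 29.7222 × 1.5 = 44.583 m while reacting, then v²/(2a_F) = 883.409 / 6.200 = 142.485 m while braking, for a total of 44.583 + 142.485 = 187.068 m.
Since a_F ≤ a_L and the follower starts braking later, the follower is never slower than the leader, so the closest approach is when both have stopped.
Minimum gap = 187.068 − 78.876 = 108.192 m.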